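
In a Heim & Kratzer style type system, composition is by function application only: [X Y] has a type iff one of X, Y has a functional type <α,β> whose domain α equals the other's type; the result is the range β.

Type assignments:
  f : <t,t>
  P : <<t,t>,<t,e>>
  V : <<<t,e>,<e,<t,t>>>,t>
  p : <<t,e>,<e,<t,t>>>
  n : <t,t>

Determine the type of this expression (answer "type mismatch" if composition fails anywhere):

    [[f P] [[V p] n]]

e

[f P]: <<t,t>,<t,e>> applied to <t,t> yields <t,e>.
[V p]: <<<t,e>,<e,<t,t>>>,t> applied to <<t,e>,<e,<t,t>>> yields t.
[[V p] n]: <t,t> applied to t yields t.
[[f P] [[V p] n]]: <t,e> applied to t yields e.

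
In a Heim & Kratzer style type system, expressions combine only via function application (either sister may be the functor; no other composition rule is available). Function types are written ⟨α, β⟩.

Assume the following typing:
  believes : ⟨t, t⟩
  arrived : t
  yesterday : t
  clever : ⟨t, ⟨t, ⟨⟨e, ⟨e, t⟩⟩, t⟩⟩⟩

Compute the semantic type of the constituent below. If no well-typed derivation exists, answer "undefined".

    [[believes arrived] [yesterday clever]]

[believes arrived]: functor believes : ⟨t, t⟩, argument arrived : t; result t.
[yesterday clever]: functor clever : ⟨t, ⟨t, ⟨⟨e, ⟨e, t⟩⟩, t⟩⟩⟩, argument yesterday : t; result ⟨t, ⟨⟨e, ⟨e, t⟩⟩, t⟩⟩.
[[believes arrived] [yesterday clever]]: functor [yesterday clever] : ⟨t, ⟨⟨e, ⟨e, t⟩⟩, t⟩⟩, argument [believes arrived] : t; result ⟨⟨e, ⟨e, t⟩⟩, t⟩.

⟨⟨e, ⟨e, t⟩⟩, t⟩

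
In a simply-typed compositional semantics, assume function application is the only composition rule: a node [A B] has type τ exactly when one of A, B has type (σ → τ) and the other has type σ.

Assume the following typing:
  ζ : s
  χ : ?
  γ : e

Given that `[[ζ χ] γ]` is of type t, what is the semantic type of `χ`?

At [[ζ χ] γ] (required: t): γ is e, which is not a function with range t; hence [ζ χ] is the functor — type (e → t).
At [ζ χ] (required: (e → t)): ζ is s, which is not a function with range (e → t); hence χ is the functor — type (s → (e → t)).

(s → (e → t))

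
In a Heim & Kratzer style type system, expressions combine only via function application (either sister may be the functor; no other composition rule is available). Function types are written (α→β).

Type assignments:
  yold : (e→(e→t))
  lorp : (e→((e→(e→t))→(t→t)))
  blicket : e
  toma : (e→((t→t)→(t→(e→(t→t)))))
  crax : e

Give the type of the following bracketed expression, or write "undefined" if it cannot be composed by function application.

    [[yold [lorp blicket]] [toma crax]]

[lorp blicket]: functor lorp : (e→((e→(e→t))→(t→t))), argument blicket : e; result ((e→(e→t))→(t→t)).
[yold [lorp blicket]]: functor [lorp blicket] : ((e→(e→t))→(t→t)), argument yold : (e→(e→t)); result (t→t).
[toma crax]: functor toma : (e→((t→t)→(t→(e→(t→t))))), argument crax : e; result ((t→t)→(t→(e→(t→t)))).
[[yold [lorp blicket]] [toma crax]]: functor [toma crax] : ((t→t)→(t→(e→(t→t)))), argument [yold [lorp blicket]] : (t→t); result (t→(e→(t→t))).

(t→(e→(t→t)))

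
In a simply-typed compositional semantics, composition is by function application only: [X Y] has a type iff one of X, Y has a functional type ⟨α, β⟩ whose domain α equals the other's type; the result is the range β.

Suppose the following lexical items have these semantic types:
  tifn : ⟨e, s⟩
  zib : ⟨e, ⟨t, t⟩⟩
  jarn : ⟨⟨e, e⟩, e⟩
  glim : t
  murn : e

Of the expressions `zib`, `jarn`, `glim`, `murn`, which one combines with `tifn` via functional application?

murn

zib : ⟨e, ⟨t, t⟩⟩ — neither side's domain matches the other.
jarn : ⟨⟨e, e⟩, e⟩ — neither side's domain matches the other.
glim : t — neither side's domain matches the other.
murn — combines: tifn : ⟨e, s⟩ takes murn : e as argument, giving s.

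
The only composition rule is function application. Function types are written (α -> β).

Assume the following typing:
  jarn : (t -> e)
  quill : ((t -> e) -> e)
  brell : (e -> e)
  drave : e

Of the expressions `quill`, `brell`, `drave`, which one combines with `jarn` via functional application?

quill — combines: quill : ((t -> e) -> e) takes jarn : (t -> e) as argument, giving e.
brell : (e -> e) — jarn needs t; brell needs e; neither fits.
drave : e — jarn needs t; drave needs nothing (atomic); neither fits.

quill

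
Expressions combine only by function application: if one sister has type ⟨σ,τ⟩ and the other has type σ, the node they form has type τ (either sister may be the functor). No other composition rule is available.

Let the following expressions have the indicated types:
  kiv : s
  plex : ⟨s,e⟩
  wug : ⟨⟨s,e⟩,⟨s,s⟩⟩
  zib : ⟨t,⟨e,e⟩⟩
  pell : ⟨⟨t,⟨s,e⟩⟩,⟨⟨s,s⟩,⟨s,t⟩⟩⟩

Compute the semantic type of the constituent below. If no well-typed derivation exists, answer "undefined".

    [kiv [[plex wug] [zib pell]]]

[plex wug]: wug is ⟨⟨s,e⟩,⟨s,s⟩⟩, plex is ⟨s,e⟩; result ⟨s,s⟩.
[zib pell]: ⟨t,⟨e,e⟩⟩ with ⟨⟨t,⟨s,e⟩⟩,⟨⟨s,s⟩,⟨s,t⟩⟩⟩ — neither is a function whose domain matches the other; composition fails here.

undefined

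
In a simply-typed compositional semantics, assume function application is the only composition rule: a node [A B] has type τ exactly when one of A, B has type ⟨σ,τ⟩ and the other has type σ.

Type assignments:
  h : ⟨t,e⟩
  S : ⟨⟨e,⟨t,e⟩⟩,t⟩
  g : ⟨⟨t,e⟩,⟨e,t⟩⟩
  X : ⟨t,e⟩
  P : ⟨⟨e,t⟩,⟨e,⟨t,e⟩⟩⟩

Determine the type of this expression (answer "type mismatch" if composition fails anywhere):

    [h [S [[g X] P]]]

[g X]: functor g : ⟨⟨t,e⟩,⟨e,t⟩⟩, argument X : ⟨t,e⟩; result ⟨e,t⟩.
[[g X] P]: functor P : ⟨⟨e,t⟩,⟨e,⟨t,e⟩⟩⟩, argument [g X] : ⟨e,t⟩; result ⟨e,⟨t,e⟩⟩.
[S [[g X] P]]: functor S : ⟨⟨e,⟨t,e⟩⟩,t⟩, argument [[g X] P] : ⟨e,⟨t,e⟩⟩; result t.
[h [S [[g X] P]]]: functor h : ⟨t,e⟩, argument [S [[g X] P]] : t; result e.

e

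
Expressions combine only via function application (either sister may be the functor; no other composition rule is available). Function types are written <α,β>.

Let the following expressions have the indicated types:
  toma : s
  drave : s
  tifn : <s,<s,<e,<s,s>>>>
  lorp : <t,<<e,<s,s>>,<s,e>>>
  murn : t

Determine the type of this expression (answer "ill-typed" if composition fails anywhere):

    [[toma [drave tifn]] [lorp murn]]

<s,e>

[drave tifn] — tifn of type <s,<s,<e,<s,s>>>> combines with drave of type s: type <s,<e,<s,s>>>.
[toma [drave tifn]] — [drave tifn] of type <s,<e,<s,s>>> combines with toma of type s: type <e,<s,s>>.
[lorp murn] — lorp of type <t,<<e,<s,s>>,<s,e>>> combines with murn of type t: type <<e,<s,s>>,<s,e>>.
[[toma [drave tifn]] [lorp murn]] — [lorp murn] of type <<e,<s,s>>,<s,e>> combines with [toma [drave tifn]] of type <e,<s,s>>: type <s,e>.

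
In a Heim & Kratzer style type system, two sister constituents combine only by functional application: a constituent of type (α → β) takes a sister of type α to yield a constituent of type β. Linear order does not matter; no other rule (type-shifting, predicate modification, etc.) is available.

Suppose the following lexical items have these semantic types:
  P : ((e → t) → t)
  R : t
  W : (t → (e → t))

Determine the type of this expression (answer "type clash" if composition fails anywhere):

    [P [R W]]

t

[R W]: (t → (e → t)) applied to t yields (e → t).
[P [R W]]: ((e → t) → t) applied to (e → t) yields t.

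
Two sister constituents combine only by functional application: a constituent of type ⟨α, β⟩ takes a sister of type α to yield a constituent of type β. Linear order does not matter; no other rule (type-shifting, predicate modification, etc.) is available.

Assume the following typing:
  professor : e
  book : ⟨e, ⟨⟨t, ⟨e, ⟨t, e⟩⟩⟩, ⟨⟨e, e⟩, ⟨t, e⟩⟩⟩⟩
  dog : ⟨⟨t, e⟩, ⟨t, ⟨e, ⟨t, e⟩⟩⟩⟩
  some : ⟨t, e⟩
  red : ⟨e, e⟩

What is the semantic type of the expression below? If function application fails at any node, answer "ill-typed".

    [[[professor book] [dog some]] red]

[professor book]: functor book : ⟨e, ⟨⟨t, ⟨e, ⟨t, e⟩⟩⟩, ⟨⟨e, e⟩, ⟨t, e⟩⟩⟩⟩, argument professor : e; result ⟨⟨t, ⟨e, ⟨t, e⟩⟩⟩, ⟨⟨e, e⟩, ⟨t, e⟩⟩⟩.
[dog some]: functor dog : ⟨⟨t, e⟩, ⟨t, ⟨e, ⟨t, e⟩⟩⟩⟩, argument some : ⟨t, e⟩; result ⟨t, ⟨e, ⟨t, e⟩⟩⟩.
[[professor book] [dog some]]: functor [professor book] : ⟨⟨t, ⟨e, ⟨t, e⟩⟩⟩, ⟨⟨e, e⟩, ⟨t, e⟩⟩⟩, argument [dog some] : ⟨t, ⟨e, ⟨t, e⟩⟩⟩; result ⟨⟨e, e⟩, ⟨t, e⟩⟩.
[[[professor book] [dog some]] red]: functor [[professor book] [dog some]] : ⟨⟨e, e⟩, ⟨t, e⟩⟩, argument red : ⟨e, e⟩; result ⟨t, e⟩.

⟨t, e⟩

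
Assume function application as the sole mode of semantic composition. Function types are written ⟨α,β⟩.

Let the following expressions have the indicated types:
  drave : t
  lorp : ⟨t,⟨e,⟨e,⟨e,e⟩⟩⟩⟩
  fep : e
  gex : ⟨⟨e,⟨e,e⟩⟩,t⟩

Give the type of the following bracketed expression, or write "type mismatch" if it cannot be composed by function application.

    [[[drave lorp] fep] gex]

t

[drave lorp]: functor lorp : ⟨t,⟨e,⟨e,⟨e,e⟩⟩⟩⟩, argument drave : t; result ⟨e,⟨e,⟨e,e⟩⟩⟩.
[[drave lorp] fep]: functor [drave lorp] : ⟨e,⟨e,⟨e,e⟩⟩⟩, argument fep : e; result ⟨e,⟨e,e⟩⟩.
[[[drave lorp] fep] gex]: functor gex : ⟨⟨e,⟨e,e⟩⟩,t⟩, argument [[drave lorp] fep] : ⟨e,⟨e,e⟩⟩; result t.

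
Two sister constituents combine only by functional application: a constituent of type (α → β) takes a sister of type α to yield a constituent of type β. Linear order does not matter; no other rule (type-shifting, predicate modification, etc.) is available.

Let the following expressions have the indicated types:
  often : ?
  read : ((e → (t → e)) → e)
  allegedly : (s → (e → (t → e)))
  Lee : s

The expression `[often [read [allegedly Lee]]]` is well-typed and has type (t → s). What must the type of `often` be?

At [often [read [allegedly Lee]]] (required: (t → s)): [read [allegedly Lee]] is e, which is not a function with range (t → s); hence often is the functor — type (e → (t → s)).

(e → (t → s))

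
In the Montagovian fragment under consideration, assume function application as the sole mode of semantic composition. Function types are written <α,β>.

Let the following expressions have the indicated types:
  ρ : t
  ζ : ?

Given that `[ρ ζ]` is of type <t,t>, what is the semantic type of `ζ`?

[ρ ζ] is required to be <t,t>. ρ : t cannot yield <t,t> as functor, so ζ : <t,<t,t>>.

<t,<t,t>>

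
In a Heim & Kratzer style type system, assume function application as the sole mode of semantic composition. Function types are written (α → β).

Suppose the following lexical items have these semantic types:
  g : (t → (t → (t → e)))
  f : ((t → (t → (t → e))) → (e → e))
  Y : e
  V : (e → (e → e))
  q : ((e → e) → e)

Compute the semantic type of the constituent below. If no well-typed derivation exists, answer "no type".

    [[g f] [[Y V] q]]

[g f] — f of type ((t → (t → (t → e))) → (e → e)) combines with g of type (t → (t → (t → e))): type (e → e).
[Y V] — V of type (e → (e → e)) combines with Y of type e: type (e → e).
[[Y V] q] — q of type ((e → e) → e) combines with [Y V] of type (e → e): type e.
[[g f] [[Y V] q]] — [g f] of type (e → e) combines with [[Y V] q] of type e: type e.

e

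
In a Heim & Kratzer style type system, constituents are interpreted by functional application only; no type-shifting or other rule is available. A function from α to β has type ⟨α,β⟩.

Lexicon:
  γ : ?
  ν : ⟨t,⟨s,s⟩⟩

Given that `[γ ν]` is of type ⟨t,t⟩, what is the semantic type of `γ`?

⟨⟨t,⟨s,s⟩⟩,⟨t,t⟩⟩

[γ ν] is required to be ⟨t,t⟩. ν : ⟨t,⟨s,s⟩⟩ cannot yield ⟨t,t⟩ as functor, so γ : ⟨⟨t,⟨s,s⟩⟩,⟨t,t⟩⟩.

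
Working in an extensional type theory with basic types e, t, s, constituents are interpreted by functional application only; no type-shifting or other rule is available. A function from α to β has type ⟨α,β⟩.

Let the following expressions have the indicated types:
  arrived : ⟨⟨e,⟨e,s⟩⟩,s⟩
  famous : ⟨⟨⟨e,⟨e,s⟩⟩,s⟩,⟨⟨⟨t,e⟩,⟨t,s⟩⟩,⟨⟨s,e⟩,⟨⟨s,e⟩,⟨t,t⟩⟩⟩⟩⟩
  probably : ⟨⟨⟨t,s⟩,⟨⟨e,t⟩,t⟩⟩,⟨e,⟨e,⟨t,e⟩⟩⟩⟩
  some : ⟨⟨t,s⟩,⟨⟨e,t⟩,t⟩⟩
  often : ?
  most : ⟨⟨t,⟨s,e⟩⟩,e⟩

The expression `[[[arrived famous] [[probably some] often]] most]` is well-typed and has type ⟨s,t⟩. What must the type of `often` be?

⟨⟨e,⟨e,⟨t,e⟩⟩⟩,⟨⟨⟨⟨t,e⟩,⟨t,s⟩⟩,⟨⟨s,e⟩,⟨⟨s,e⟩,⟨t,t⟩⟩⟩⟩,⟨⟨⟨t,⟨s,e⟩⟩,e⟩,⟨s,t⟩⟩⟩⟩

[[[arrived famous] [[probably some] often]] most] must have type ⟨s,t⟩. The sister most has type ⟨⟨t,⟨s,e⟩⟩,e⟩; that is not a function onto ⟨s,t⟩, so [[arrived famous] [[probably some] often]] must be the functor, of type ⟨⟨⟨t,⟨s,e⟩⟩,e⟩,⟨s,t⟩⟩.
[[arrived famous] [[probably some] often]] must have type ⟨⟨⟨t,⟨s,e⟩⟩,e⟩,⟨s,t⟩⟩. The sister [arrived famous] has type ⟨⟨⟨t,e⟩,⟨t,s⟩⟩,⟨⟨s,e⟩,⟨⟨s,e⟩,⟨t,t⟩⟩⟩⟩; that is not a function onto ⟨⟨⟨t,⟨s,e⟩⟩,e⟩,⟨s,t⟩⟩, so [[probably some] often] must be the functor, of type ⟨⟨⟨⟨t,e⟩,⟨t,s⟩⟩,⟨⟨s,e⟩,⟨⟨s,e⟩,⟨t,t⟩⟩⟩⟩,⟨⟨⟨t,⟨s,e⟩⟩,e⟩,⟨s,t⟩⟩⟩.
[[probably some] often] must have type ⟨⟨⟨⟨t,e⟩,⟨t,s⟩⟩,⟨⟨s,e⟩,⟨⟨s,e⟩,⟨t,t⟩⟩⟩⟩,⟨⟨⟨t,⟨s,e⟩⟩,e⟩,⟨s,t⟩⟩⟩. The sister [probably some] has type ⟨e,⟨e,⟨t,e⟩⟩⟩; that is not a function onto ⟨⟨⟨⟨t,e⟩,⟨t,s⟩⟩,⟨⟨s,e⟩,⟨⟨s,e⟩,⟨t,t⟩⟩⟩⟩,⟨⟨⟨t,⟨s,e⟩⟩,e⟩,⟨s,t⟩⟩⟩, so often must be the functor, of type ⟨⟨e,⟨e,⟨t,e⟩⟩⟩,⟨⟨⟨⟨t,e⟩,⟨t,s⟩⟩,⟨⟨s,e⟩,⟨⟨s,e⟩,⟨t,t⟩⟩⟩⟩,⟨⟨⟨t,⟨s,e⟩⟩,e⟩,⟨s,t⟩⟩⟩⟩.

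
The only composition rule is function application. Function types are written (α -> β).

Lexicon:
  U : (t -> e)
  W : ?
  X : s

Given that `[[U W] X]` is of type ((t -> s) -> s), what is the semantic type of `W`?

((t -> e) -> (s -> ((t -> s) -> s)))

For [[U W] X] to have type ((t -> s) -> s) with X of type s, [U W] must be the function: [U W] : (s -> ((t -> s) -> s)).
For [U W] to have type (s -> ((t -> s) -> s)) with U of type (t -> e), W must be the function: W : ((t -> e) -> (s -> ((t -> s) -> s))).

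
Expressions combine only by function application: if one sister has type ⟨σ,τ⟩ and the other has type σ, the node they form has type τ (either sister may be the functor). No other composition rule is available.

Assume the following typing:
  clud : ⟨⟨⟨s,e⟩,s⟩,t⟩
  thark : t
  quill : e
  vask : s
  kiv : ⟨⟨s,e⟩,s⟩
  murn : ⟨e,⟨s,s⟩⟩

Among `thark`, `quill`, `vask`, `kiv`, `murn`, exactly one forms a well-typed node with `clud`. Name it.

kiv

thark : t — no; clud wants ⟨⟨s,e⟩,s⟩, and thark wants nothing (atomic).
quill : e — no; clud wants ⟨⟨s,e⟩,s⟩, and quill wants nothing (atomic).
vask : s — no; clud wants ⟨⟨s,e⟩,s⟩, and vask wants nothing (atomic).
kiv — combines: clud : ⟨⟨⟨s,e⟩,s⟩,t⟩ takes kiv : ⟨⟨s,e⟩,s⟩ as argument, giving t.
murn : ⟨e,⟨s,s⟩⟩ — no; clud wants ⟨⟨s,e⟩,s⟩, and murn wants e.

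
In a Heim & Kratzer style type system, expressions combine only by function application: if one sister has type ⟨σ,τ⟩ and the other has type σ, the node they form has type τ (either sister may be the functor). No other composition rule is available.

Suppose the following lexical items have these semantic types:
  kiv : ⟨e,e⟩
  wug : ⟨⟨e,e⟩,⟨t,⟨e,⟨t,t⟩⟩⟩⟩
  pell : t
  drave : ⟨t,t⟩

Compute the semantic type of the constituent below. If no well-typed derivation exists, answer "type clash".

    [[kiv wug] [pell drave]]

[kiv wug]: functor wug : ⟨⟨e,e⟩,⟨t,⟨e,⟨t,t⟩⟩⟩⟩, argument kiv : ⟨e,e⟩; result ⟨t,⟨e,⟨t,t⟩⟩⟩.
[pell drave]: functor drave : ⟨t,t⟩, argument pell : t; result t.
[[kiv wug] [pell drave]]: functor [kiv wug] : ⟨t,⟨e,⟨t,t⟩⟩⟩, argument [pell drave] : t; result ⟨e,⟨t,t⟩⟩.

⟨e,⟨t,t⟩⟩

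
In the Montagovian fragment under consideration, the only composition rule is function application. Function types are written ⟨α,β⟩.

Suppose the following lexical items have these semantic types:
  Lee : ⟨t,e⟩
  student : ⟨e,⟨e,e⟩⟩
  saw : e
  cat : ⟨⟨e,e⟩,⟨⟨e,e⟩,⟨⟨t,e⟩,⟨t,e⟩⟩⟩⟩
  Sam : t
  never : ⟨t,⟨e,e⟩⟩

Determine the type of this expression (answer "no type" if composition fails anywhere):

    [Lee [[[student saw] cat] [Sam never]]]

⟨t,e⟩

At [student saw], student : ⟨e,⟨e,e⟩⟩ takes saw : e, giving ⟨e,e⟩.
At [[student saw] cat], cat : ⟨⟨e,e⟩,⟨⟨e,e⟩,⟨⟨t,e⟩,⟨t,e⟩⟩⟩⟩ takes [student saw] : ⟨e,e⟩, giving ⟨⟨e,e⟩,⟨⟨t,e⟩,⟨t,e⟩⟩⟩.
At [Sam never], never : ⟨t,⟨e,e⟩⟩ takes Sam : t, giving ⟨e,e⟩.
At [[[student saw] cat] [Sam never]], [[student saw] cat] : ⟨⟨e,e⟩,⟨⟨t,e⟩,⟨t,e⟩⟩⟩ takes [Sam never] : ⟨e,e⟩, giving ⟨⟨t,e⟩,⟨t,e⟩⟩.
At [Lee [[[student saw] cat] [Sam never]]], [[[student saw] cat] [Sam never]] : ⟨⟨t,e⟩,⟨t,e⟩⟩ takes Lee : ⟨t,e⟩, giving ⟨t,e⟩.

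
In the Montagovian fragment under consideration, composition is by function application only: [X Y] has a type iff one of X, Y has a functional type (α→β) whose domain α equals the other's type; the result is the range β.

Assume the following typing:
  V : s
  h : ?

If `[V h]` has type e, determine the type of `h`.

[V h] must have type e. The sister V has type s; that is not a function onto e, so h must be the functor, of type (s→e).

(s→e)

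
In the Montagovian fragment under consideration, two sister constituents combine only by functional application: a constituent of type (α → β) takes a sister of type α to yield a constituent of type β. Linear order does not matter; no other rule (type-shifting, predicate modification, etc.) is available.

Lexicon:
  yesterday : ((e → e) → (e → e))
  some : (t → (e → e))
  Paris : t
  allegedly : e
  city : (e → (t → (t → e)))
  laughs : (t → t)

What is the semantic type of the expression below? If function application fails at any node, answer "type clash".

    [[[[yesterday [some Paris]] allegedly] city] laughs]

[some Paris]: functor some : (t → (e → e)), argument Paris : t; result (e → e).
[yesterday [some Paris]]: functor yesterday : ((e → e) → (e → e)), argument [some Paris] : (e → e); result (e → e).
[[yesterday [some Paris]] allegedly]: functor [yesterday [some Paris]] : (e → e), argument allegedly : e; result e.
[[[yesterday [some Paris]] allegedly] city]: functor city : (e → (t → (t → e))), argument [[yesterday [some Paris]] allegedly] : e; result (t → (t → e)).
[[[[yesterday [some Paris]] allegedly] city] laughs]: (t → (t → e)) and (t → t) cannot combine by function application — type clash.

type clash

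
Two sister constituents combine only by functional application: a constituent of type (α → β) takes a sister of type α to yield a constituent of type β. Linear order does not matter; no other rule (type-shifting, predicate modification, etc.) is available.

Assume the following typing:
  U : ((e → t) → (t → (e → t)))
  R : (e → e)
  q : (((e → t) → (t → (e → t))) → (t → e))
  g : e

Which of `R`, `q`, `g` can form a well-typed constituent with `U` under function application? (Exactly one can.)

q

R : (e → e) — does not combine with U.
q — combines: q : (((e → t) → (t → (e → t))) → (t → e)) takes U : ((e → t) → (t → (e → t))) as argument, giving (t → e).
g : e — does not combine with U.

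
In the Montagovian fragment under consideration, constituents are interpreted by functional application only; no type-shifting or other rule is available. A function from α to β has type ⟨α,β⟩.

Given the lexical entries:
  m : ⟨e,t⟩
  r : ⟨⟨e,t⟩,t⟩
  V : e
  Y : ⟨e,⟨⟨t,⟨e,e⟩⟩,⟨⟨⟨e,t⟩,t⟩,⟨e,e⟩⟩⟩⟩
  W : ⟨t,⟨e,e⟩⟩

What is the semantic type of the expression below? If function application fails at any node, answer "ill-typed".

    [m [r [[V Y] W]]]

[V Y]: functor Y : ⟨e,⟨⟨t,⟨e,e⟩⟩,⟨⟨⟨e,t⟩,t⟩,⟨e,e⟩⟩⟩⟩, argument V : e; result ⟨⟨t,⟨e,e⟩⟩,⟨⟨⟨e,t⟩,t⟩,⟨e,e⟩⟩⟩.
[[V Y] W]: functor [V Y] : ⟨⟨t,⟨e,e⟩⟩,⟨⟨⟨e,t⟩,t⟩,⟨e,e⟩⟩⟩, argument W : ⟨t,⟨e,e⟩⟩; result ⟨⟨⟨e,t⟩,t⟩,⟨e,e⟩⟩.
[r [[V Y] W]]: functor [[V Y] W] : ⟨⟨⟨e,t⟩,t⟩,⟨e,e⟩⟩, argument r : ⟨⟨e,t⟩,t⟩; result ⟨e,e⟩.
[m [r [[V Y] W]]]: ⟨e,t⟩ with ⟨e,e⟩ — neither is a function whose domain matches the other; composition fails here.

ill-typed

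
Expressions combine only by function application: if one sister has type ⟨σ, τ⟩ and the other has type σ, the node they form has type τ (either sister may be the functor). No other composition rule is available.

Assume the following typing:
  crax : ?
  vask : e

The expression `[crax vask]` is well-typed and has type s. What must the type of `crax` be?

⟨e, s⟩

At [crax vask] (required: s): vask is e, which is not a function with range s; hence crax is the functor — type ⟨e, s⟩.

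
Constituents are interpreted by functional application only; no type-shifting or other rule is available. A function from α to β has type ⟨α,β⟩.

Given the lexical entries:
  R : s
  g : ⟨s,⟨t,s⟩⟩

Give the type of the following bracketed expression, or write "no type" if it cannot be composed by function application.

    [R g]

At [R g], g : ⟨s,⟨t,s⟩⟩ takes R : s, giving ⟨t,s⟩.

⟨t,s⟩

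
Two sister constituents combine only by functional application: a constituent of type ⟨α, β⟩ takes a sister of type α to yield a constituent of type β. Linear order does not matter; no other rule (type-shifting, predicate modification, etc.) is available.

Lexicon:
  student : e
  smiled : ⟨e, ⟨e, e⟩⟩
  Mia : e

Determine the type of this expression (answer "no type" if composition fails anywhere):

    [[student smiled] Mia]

e

[student smiled]: ⟨e, ⟨e, e⟩⟩ applied to e yields ⟨e, e⟩.
[[student smiled] Mia]: ⟨e, e⟩ applied to e yields e.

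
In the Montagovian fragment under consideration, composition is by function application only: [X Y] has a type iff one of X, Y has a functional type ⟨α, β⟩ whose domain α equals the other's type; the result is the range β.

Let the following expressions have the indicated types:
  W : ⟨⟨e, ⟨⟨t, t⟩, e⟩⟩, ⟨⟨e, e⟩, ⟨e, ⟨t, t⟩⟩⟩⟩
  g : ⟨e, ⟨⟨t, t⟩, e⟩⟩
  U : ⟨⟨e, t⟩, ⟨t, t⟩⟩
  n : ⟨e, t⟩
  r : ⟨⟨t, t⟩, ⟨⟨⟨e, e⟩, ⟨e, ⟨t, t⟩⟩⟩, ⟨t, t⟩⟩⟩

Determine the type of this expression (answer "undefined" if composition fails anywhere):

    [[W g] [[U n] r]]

⟨t, t⟩

[W g]: W is ⟨⟨e, ⟨⟨t, t⟩, e⟩⟩, ⟨⟨e, e⟩, ⟨e, ⟨t, t⟩⟩⟩⟩, g is ⟨e, ⟨⟨t, t⟩, e⟩⟩; result ⟨⟨e, e⟩, ⟨e, ⟨t, t⟩⟩⟩.
[U n]: U is ⟨⟨e, t⟩, ⟨t, t⟩⟩, n is ⟨e, t⟩; result ⟨t, t⟩.
[[U n] r]: r is ⟨⟨t, t⟩, ⟨⟨⟨e, e⟩, ⟨e, ⟨t, t⟩⟩⟩, ⟨t, t⟩⟩⟩, [U n] is ⟨t, t⟩; result ⟨⟨⟨e, e⟩, ⟨e, ⟨t, t⟩⟩⟩, ⟨t, t⟩⟩.
[[W g] [[U n] r]]: [[U n] r] is ⟨⟨⟨e, e⟩, ⟨e, ⟨t, t⟩⟩⟩, ⟨t, t⟩⟩, [W g] is ⟨⟨e, e⟩, ⟨e, ⟨t, t⟩⟩⟩; result ⟨t, t⟩.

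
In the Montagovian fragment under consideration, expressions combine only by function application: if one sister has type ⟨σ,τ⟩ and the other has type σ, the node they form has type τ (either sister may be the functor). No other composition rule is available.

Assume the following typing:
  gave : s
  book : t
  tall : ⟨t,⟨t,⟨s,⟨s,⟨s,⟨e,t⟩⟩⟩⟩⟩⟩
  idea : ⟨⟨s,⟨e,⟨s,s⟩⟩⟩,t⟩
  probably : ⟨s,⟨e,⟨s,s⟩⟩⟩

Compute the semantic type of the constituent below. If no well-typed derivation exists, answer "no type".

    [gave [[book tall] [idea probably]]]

⟨s,⟨s,⟨e,t⟩⟩⟩

[book tall] — tall of type ⟨t,⟨t,⟨s,⟨s,⟨s,⟨e,t⟩⟩⟩⟩⟩⟩ combines with book of type t: type ⟨t,⟨s,⟨s,⟨s,⟨e,t⟩⟩⟩⟩⟩.
[idea probably] — idea of type ⟨⟨s,⟨e,⟨s,s⟩⟩⟩,t⟩ combines with probably of type ⟨s,⟨e,⟨s,s⟩⟩⟩: type t.
[[book tall] [idea probably]] — [book tall] of type ⟨t,⟨s,⟨s,⟨s,⟨e,t⟩⟩⟩⟩⟩ combines with [idea probably] of type t: type ⟨s,⟨s,⟨s,⟨e,t⟩⟩⟩⟩.
[gave [[book tall] [idea probably]]] — [[book tall] [idea probably]] of type ⟨s,⟨s,⟨s,⟨e,t⟩⟩⟩⟩ combines with gave of type s: type ⟨s,⟨s,⟨e,t⟩⟩⟩.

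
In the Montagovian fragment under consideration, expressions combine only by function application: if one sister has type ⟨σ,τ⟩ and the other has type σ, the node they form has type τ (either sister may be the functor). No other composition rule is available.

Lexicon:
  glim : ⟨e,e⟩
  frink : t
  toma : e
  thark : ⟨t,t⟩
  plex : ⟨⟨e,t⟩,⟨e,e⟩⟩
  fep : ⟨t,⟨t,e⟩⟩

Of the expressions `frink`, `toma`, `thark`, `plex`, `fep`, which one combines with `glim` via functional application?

frink : t — glim needs e; frink needs nothing (atomic); neither fits.
toma — combines: glim : ⟨e,e⟩ takes toma : e as argument, giving e.
thark : ⟨t,t⟩ — glim needs e; thark needs t; neither fits.
plex : ⟨⟨e,t⟩,⟨e,e⟩⟩ — glim needs e; plex needs ⟨e,t⟩; neither fits.
fep : ⟨t,⟨t,e⟩⟩ — glim needs e; fep needs t; neither fits.

toma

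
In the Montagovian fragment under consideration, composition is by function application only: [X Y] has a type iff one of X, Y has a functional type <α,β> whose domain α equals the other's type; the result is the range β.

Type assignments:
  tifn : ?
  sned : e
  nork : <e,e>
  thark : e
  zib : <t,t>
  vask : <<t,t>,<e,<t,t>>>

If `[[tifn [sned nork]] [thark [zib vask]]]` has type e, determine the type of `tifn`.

[[tifn [sned nork]] [thark [zib vask]]] is required to be e. [thark [zib vask]] : <t,t> cannot yield e as functor, so [tifn [sned nork]] : <<t,t>,e>.
[tifn [sned nork]] is required to be <<t,t>,e>. [sned nork] : e cannot yield <<t,t>,e> as functor, so tifn : <e,<<t,t>,e>>.

<e,<<t,t>,e>>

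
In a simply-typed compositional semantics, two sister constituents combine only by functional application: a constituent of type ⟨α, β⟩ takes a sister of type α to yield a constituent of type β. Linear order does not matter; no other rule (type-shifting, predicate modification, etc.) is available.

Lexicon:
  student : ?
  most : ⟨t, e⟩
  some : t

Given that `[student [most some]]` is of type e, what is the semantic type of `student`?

At [student [most some]] (required: e): [most some] is e, which is not a function with range e; hence student is the functor — type ⟨e, e⟩.

⟨e, e⟩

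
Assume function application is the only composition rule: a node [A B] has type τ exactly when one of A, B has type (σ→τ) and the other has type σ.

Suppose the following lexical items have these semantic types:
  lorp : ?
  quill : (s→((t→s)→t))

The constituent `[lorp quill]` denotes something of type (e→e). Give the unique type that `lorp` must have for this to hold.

[lorp quill] is required to be (e→e). quill : (s→((t→s)→t)) cannot yield (e→e) as functor, so lorp : ((s→((t→s)→t))→(e→e)).

((s→((t→s)→t))→(e→e))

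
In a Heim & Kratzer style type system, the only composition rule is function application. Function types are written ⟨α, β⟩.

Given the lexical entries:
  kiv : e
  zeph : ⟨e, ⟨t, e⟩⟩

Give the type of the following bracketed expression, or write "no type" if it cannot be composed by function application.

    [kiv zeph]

[kiv zeph]: ⟨e, ⟨t, e⟩⟩ applied to e yields ⟨t, e⟩.

⟨t, e⟩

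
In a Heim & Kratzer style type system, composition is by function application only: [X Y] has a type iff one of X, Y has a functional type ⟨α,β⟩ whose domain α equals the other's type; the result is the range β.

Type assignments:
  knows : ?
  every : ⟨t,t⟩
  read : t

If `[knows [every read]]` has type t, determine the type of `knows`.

At [knows [every read]] (required: t): [every read] is t, which is not a function with range t; hence knows is the functor — type ⟨t,t⟩.

⟨t,t⟩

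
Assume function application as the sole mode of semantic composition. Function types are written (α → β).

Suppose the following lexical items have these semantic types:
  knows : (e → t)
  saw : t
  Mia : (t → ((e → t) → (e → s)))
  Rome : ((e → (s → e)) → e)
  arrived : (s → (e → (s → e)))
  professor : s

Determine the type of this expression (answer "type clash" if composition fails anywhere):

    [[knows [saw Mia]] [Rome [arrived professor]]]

s

At [saw Mia], Mia : (t → ((e → t) → (e → s))) takes saw : t, giving ((e → t) → (e → s)).
At [knows [saw Mia]], [saw Mia] : ((e → t) → (e → s)) takes knows : (e → t), giving (e → s).
At [arrived professor], arrived : (s → (e → (s → e))) takes professor : s, giving (e → (s → e)).
At [Rome [arrived professor]], Rome : ((e → (s → e)) → e) takes [arrived professor] : (e → (s → e)), giving e.
At [[knows [saw Mia]] [Rome [arrived professor]]], [knows [saw Mia]] : (e → s) takes [Rome [arrived professor]] : e, giving s.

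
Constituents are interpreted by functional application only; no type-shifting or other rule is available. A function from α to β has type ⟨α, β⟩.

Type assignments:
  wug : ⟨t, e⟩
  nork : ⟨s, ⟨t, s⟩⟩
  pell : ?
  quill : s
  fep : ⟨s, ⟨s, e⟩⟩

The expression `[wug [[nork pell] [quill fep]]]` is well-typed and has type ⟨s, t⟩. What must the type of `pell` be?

For [wug [[nork pell] [quill fep]]] to have type ⟨s, t⟩ with wug of type ⟨t, e⟩, [[nork pell] [quill fep]] must be the function: [[nork pell] [quill fep]] : ⟨⟨t, e⟩, ⟨s, t⟩⟩.
For [[nork pell] [quill fep]] to have type ⟨⟨t, e⟩, ⟨s, t⟩⟩ with [quill fep] of type ⟨s, e⟩, [nork pell] must be the function: [nork pell] : ⟨⟨s, e⟩, ⟨⟨t, e⟩, ⟨s, t⟩⟩⟩.
For [nork pell] to have type ⟨⟨s, e⟩, ⟨⟨t, e⟩, ⟨s, t⟩⟩⟩ with nork of type ⟨s, ⟨t, s⟩⟩, pell must be the function: pell : ⟨⟨s, ⟨t, s⟩⟩, ⟨⟨s, e⟩, ⟨⟨t, e⟩, ⟨s, t⟩⟩⟩⟩.

⟨⟨s, ⟨t, s⟩⟩, ⟨⟨s, e⟩, ⟨⟨t, e⟩, ⟨s, t⟩⟩⟩⟩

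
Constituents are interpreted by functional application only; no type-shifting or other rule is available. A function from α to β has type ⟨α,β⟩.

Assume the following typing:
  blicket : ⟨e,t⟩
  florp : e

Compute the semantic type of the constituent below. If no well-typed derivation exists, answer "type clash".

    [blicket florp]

t

[blicket florp]: functor blicket : ⟨e,t⟩, argument florp : e; result t.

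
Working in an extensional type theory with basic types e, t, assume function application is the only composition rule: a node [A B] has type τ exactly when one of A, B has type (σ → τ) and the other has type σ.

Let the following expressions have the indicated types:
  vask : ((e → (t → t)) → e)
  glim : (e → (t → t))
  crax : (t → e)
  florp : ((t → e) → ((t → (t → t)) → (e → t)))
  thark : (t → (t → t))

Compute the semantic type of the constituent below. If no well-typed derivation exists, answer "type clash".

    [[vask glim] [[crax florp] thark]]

[vask glim]: vask is ((e → (t → t)) → e), glim is (e → (t → t)); result e.
[crax florp]: florp is ((t → e) → ((t → (t → t)) → (e → t))), crax is (t → e); result ((t → (t → t)) → (e → t)).
[[crax florp] thark]: [crax florp] is ((t → (t → t)) → (e → t)), thark is (t → (t → t)); result (e → t).
[[vask glim] [[crax florp] thark]]: [[crax florp] thark] is (e → t), [vask glim] is e; result t.

t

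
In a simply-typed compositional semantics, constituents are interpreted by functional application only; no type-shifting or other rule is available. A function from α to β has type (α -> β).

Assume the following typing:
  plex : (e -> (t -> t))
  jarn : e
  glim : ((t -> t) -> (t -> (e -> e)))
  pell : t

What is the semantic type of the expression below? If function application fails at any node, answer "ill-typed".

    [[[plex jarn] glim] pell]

[plex jarn] — plex of type (e -> (t -> t)) combines with jarn of type e: type (t -> t).
[[plex jarn] glim] — glim of type ((t -> t) -> (t -> (e -> e))) combines with [plex jarn] of type (t -> t): type (t -> (e -> e)).
[[[plex jarn] glim] pell] — [[plex jarn] glim] of type (t -> (e -> e)) combines with pell of type t: type (e -> e).

(e -> e)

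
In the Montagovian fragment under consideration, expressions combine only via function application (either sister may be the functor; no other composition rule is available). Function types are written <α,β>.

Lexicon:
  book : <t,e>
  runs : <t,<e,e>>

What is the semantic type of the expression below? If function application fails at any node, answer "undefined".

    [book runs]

undefined

[book runs]: <t,e> with <t,<e,e>> — neither is a function whose domain matches the other; composition fails here.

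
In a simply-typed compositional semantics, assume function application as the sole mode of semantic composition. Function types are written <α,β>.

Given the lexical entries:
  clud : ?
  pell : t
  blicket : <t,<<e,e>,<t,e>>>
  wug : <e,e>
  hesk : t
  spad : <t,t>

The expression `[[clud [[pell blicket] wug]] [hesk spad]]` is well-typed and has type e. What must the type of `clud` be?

For [[clud [[pell blicket] wug]] [hesk spad]] to have type e with [hesk spad] of type t, [clud [[pell blicket] wug]] must be the function: [clud [[pell blicket] wug]] : <t,e>.
For [clud [[pell blicket] wug]] to have type <t,e> with [[pell blicket] wug] of type <t,e>, clud must be the function: clud : <<t,e>,<t,e>>.

<<t,e>,<t,e>>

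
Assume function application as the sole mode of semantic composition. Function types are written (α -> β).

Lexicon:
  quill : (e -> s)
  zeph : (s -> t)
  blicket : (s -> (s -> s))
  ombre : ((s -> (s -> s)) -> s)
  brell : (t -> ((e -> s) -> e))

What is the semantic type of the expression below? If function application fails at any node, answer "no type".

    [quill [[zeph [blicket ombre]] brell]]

e

[blicket ombre]: functor ombre : ((s -> (s -> s)) -> s), argument blicket : (s -> (s -> s)); result s.
[zeph [blicket ombre]]: functor zeph : (s -> t), argument [blicket ombre] : s; result t.
[[zeph [blicket ombre]] brell]: functor brell : (t -> ((e -> s) -> e)), argument [zeph [blicket ombre]] : t; result ((e -> s) -> e).
[quill [[zeph [blicket ombre]] brell]]: functor [[zeph [blicket ombre]] brell] : ((e -> s) -> e), argument quill : (e -> s); result e.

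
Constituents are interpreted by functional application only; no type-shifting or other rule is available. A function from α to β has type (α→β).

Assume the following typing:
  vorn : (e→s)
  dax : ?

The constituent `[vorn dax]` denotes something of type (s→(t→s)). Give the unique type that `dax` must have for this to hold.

((e→s)→(s→(t→s)))

[vorn dax] is required to be (s→(t→s)). vorn : (e→s) cannot yield (s→(t→s)) as functor, so dax : ((e→s)→(s→(t→s))).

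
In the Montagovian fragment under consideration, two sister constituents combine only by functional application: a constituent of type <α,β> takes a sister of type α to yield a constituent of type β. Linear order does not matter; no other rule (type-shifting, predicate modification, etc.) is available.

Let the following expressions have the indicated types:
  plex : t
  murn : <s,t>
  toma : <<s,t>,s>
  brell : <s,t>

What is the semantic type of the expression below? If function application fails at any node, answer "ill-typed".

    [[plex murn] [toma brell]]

ill-typed

[plex murn]: t with <s,t> — neither is a function whose domain matches the other; composition fails here.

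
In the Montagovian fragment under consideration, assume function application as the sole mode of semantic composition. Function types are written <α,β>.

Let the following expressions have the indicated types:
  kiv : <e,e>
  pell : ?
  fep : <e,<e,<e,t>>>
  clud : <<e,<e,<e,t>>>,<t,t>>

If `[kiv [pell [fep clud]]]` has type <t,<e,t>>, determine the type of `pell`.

<<t,t>,<<e,e>,<t,<e,t>>>>

[kiv [pell [fep clud]]] must have type <t,<e,t>>. The sister kiv has type <e,e>; that is not a function onto <t,<e,t>>, so [pell [fep clud]] must be the functor, of type <<e,e>,<t,<e,t>>>.
[pell [fep clud]] must have type <<e,e>,<t,<e,t>>>. The sister [fep clud] has type <t,t>; that is not a function onto <<e,e>,<t,<e,t>>>, so pell must be the functor, of type <<t,t>,<<e,e>,<t,<e,t>>>>.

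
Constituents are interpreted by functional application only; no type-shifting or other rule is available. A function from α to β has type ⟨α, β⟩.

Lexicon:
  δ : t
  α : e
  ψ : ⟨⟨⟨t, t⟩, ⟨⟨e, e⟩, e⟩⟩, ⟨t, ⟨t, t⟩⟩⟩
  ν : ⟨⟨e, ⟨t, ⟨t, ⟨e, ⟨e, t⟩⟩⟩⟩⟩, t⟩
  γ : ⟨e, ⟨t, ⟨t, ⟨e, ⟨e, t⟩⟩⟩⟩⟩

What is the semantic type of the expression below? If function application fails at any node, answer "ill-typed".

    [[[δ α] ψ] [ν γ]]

At [δ α]: neither t nor e can take the other as argument; the node is ill-typed.

ill-typed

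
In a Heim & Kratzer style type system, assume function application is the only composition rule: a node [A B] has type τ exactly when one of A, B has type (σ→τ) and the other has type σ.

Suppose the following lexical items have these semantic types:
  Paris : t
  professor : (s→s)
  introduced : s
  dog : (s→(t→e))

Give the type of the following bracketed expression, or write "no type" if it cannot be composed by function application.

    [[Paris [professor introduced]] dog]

no type

[professor introduced]: functor professor : (s→s), argument introduced : s; result s.
At [Paris [professor introduced]]: neither t nor s can take the other as argument; the node is ill-typed.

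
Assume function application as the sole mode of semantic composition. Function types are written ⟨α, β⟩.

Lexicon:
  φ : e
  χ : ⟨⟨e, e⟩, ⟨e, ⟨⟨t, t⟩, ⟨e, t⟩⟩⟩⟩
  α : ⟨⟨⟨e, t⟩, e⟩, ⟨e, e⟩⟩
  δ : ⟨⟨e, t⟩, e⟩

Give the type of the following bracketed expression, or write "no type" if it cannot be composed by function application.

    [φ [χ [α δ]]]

⟨⟨t, t⟩, ⟨e, t⟩⟩

At [α δ], α : ⟨⟨⟨e, t⟩, e⟩, ⟨e, e⟩⟩ takes δ : ⟨⟨e, t⟩, e⟩, giving ⟨e, e⟩.
At [χ [α δ]], χ : ⟨⟨e, e⟩, ⟨e, ⟨⟨t, t⟩, ⟨e, t⟩⟩⟩⟩ takes [α δ] : ⟨e, e⟩, giving ⟨e, ⟨⟨t, t⟩, ⟨e, t⟩⟩⟩.
At [φ [χ [α δ]]], [χ [α δ]] : ⟨e, ⟨⟨t, t⟩, ⟨e, t⟩⟩⟩ takes φ : e, giving ⟨⟨t, t⟩, ⟨e, t⟩⟩.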